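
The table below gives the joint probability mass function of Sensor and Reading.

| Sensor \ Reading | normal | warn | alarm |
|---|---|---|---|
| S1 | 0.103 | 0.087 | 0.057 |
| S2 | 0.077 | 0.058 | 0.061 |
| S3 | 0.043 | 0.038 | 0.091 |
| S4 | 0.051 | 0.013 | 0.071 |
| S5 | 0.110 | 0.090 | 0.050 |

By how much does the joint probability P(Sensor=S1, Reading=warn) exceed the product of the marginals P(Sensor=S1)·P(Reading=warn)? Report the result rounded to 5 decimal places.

0.01636

P(Sensor=S1) = 0.103 + 0.087 + 0.057 = 0.247.
P(Reading=warn) = 0.087 + 0.058 + 0.038 + 0.013 + 0.090 = 0.286.
P(Sensor=S1, Reading=warn) − P(Sensor=S1)P(Reading=warn) = 0.087 − 0.247×0.286 = 0.01636.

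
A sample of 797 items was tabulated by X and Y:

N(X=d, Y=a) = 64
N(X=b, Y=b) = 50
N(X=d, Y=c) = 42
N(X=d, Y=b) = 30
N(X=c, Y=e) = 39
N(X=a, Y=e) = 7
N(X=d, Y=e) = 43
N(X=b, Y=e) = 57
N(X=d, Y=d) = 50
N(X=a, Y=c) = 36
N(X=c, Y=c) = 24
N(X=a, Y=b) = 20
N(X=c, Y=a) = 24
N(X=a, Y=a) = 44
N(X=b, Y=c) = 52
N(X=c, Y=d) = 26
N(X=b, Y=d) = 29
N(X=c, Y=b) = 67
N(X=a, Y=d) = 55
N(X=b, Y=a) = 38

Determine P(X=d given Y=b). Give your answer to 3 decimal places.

Total with Y=b: 20 + 50 + 67 + 30 = 167.
P(X=d | Y=b) = 30/167 = 0.180.

0.180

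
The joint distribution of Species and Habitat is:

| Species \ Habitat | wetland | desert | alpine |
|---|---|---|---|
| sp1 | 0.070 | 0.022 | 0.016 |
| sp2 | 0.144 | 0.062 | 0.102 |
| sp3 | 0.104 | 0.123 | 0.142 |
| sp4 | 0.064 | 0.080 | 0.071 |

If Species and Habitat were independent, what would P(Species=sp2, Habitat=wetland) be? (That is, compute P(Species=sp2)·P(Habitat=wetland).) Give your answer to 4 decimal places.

0.1177

P(Species=sp2) = 0.144 + 0.062 + 0.102 = 0.308.
P(Habitat=wetland) = 0.070 + 0.144 + 0.104 + 0.064 = 0.382.
Product: 0.308 × 0.382 = 0.1177.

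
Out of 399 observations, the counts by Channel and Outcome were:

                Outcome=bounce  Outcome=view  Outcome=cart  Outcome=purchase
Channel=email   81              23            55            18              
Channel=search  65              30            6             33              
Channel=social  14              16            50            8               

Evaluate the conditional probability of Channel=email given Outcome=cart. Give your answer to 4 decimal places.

0.4955

Total with Outcome=cart: 55 + 6 + 50 = 111.
P(Channel=email | Outcome=cart) = 55/111 = 0.4955.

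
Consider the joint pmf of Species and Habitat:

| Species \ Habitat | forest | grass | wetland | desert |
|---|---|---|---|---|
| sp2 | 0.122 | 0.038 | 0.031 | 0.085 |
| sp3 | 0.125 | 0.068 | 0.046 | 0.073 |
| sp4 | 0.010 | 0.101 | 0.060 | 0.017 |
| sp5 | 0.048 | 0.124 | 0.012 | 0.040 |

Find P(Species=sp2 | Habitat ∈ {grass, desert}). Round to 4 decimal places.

0.2253

P(Habitat=grass) = 0.038 + 0.068 + 0.101 + 0.124 = 0.331.
P(Habitat=desert) = 0.085 + 0.073 + 0.017 + 0.040 = 0.215.
P(Habitat ∈ {grass, desert}) = 0.331 + 0.215 = 0.546; P(Species=sp2, Habitat ∈ {grass, desert}) = 0.038 + 0.085 = 0.123.
P(Species=sp2 | Habitat ∈ {grass, desert}) = 0.123/0.546 = 0.2253.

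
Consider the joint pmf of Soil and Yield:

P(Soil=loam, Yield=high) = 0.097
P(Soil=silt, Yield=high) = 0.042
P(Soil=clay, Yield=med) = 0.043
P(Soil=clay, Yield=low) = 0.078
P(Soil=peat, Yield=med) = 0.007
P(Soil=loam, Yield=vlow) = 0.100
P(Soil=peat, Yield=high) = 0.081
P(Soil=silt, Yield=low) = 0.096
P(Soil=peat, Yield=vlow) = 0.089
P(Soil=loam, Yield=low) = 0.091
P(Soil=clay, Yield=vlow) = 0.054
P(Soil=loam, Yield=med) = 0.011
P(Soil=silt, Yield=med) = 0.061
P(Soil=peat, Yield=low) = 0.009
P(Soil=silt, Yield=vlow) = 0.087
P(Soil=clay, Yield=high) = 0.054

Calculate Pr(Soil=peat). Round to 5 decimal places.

0.18600

P(Soil=peat) = 0.089 + 0.009 + 0.007 + 0.081 = 0.186.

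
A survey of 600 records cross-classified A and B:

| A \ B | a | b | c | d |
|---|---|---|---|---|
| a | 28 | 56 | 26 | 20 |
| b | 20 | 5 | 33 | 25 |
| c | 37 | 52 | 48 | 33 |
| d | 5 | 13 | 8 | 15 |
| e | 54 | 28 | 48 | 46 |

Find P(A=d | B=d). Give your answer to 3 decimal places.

Total with B=d: 20 + 25 + 33 + 15 + 46 = 139.
P(A=d | B=d) = 15/139 = 0.108.

0.108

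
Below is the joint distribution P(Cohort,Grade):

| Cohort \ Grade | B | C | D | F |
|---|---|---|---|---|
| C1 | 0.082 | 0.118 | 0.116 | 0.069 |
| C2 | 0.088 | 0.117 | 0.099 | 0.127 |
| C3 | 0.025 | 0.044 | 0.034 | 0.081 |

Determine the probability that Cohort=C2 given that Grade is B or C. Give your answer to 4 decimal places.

P(Grade=B) = 0.082 + 0.088 + 0.025 = 0.195.
P(Grade=C) = 0.118 + 0.117 + 0.044 = 0.279.
P(Grade ∈ {B, C}) = 0.195 + 0.279 = 0.474; P(Cohort=C2, Grade ∈ {B, C}) = 0.088 + 0.117 = 0.205.
P(Cohort=C2 | Grade ∈ {B, C}) = 0.205/0.474 = 0.4325.

0.4325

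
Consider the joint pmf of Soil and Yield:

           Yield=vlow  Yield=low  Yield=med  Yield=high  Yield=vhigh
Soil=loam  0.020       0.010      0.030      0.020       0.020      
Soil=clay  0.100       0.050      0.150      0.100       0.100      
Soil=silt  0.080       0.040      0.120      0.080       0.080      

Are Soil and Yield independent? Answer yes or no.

yes

Every cell satisfies P(Soil,Yield) = P(Soil)·P(Yield). For instance P(Soil=clay) = 0.500, P(Yield=med) = 0.300, and 0.500×0.300 = 0.150 matches the joint entry. So Soil and Yield are independent.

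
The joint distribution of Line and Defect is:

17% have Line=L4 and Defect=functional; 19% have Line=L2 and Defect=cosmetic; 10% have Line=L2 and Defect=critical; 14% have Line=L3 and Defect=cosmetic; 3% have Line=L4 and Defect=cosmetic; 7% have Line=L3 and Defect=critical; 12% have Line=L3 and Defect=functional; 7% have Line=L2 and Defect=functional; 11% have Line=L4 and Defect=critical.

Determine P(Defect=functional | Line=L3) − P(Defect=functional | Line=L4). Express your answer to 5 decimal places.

P(Line=L3) = 0.14 + 0.12 + 0.07 = 0.33; P(Defect=functional | Line=L3) = 0.12/0.33 = 0.363636.
P(Line=L4) = 0.03 + 0.17 + 0.11 = 0.31; P(Defect=functional | Line=L4) = 0.17/0.31 = 0.548387.
Difference = -0.18475.

-0.18475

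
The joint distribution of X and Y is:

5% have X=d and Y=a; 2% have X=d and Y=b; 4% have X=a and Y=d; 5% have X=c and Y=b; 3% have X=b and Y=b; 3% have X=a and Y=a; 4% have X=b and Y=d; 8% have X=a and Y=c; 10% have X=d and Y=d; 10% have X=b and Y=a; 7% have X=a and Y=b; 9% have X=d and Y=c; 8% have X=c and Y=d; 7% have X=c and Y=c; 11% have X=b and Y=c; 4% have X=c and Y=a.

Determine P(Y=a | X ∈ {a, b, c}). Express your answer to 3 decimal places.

P(X=a) = 0.03 + 0.07 + 0.08 + 0.04 = 0.22.
P(X=b) = 0.10 + 0.03 + 0.11 + 0.04 = 0.28.
P(X=c) = 0.04 + 0.05 + 0.07 + 0.08 = 0.24.
P(X ∈ {a, b, c}) = 0.22 + 0.28 + 0.24 = 0.74; P(Y=a, X ∈ {a, b, c}) = 0.03 + 0.10 + 0.04 = 0.17.
P(Y=a | X ∈ {a, b, c}) = 0.17/0.74 = 0.230.

0.230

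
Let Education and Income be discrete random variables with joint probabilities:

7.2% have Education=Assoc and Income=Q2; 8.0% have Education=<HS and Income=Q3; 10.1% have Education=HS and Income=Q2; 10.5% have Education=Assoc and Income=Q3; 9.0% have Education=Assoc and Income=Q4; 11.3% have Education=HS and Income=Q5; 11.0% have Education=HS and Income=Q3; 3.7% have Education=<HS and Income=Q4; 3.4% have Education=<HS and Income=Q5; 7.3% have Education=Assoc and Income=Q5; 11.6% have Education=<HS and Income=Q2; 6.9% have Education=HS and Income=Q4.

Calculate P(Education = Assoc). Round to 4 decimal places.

P(Education=Assoc) = 0.072 + 0.105 + 0.090 + 0.073 = 0.340.

0.3400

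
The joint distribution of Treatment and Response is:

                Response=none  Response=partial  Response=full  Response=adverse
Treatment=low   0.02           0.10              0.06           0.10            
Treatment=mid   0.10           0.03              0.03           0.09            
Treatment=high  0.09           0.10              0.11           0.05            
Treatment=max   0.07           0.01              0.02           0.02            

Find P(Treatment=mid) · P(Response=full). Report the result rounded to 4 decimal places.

0.0550

P(Treatment=mid) = 0.10 + 0.03 + 0.03 + 0.09 = 0.25.
P(Response=full) = 0.06 + 0.03 + 0.11 + 0.02 = 0.22.
Product: 0.25 × 0.22 = 0.0550.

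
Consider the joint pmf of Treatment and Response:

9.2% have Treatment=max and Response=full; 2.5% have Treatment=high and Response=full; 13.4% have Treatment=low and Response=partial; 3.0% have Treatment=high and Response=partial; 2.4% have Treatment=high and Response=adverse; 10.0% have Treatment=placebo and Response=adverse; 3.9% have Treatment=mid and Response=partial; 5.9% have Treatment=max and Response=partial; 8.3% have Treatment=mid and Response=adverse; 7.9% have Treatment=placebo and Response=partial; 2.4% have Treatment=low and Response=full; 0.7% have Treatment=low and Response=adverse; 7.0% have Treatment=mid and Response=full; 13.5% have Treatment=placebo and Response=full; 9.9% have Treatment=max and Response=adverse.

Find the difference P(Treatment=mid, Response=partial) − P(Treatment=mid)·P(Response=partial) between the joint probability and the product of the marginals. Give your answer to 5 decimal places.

-0.02647

P(Treatment=mid) = 0.039 + 0.070 + 0.083 = 0.192.
P(Response=partial) = 0.079 + 0.134 + 0.039 + 0.030 + 0.059 = 0.341.
P(Treatment=mid, Response=partial) − P(Treatment=mid)P(Response=partial) = 0.039 − 0.192×0.341 = -0.02647.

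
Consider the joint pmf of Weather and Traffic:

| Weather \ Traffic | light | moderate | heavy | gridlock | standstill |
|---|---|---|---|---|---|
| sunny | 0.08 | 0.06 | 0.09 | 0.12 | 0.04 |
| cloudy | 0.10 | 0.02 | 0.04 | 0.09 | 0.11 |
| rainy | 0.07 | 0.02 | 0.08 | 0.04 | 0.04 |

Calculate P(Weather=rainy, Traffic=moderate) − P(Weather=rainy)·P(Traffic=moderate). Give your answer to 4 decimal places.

-0.0050

P(Weather=rainy) = 0.07 + 0.02 + 0.08 + 0.04 + 0.04 = 0.25.
P(Traffic=moderate) = 0.06 + 0.02 + 0.02 = 0.10.
P(Weather=rainy, Traffic=moderate) − P(Weather=rainy)P(Traffic=moderate) = 0.02 − 0.25×0.10 = -0.0050.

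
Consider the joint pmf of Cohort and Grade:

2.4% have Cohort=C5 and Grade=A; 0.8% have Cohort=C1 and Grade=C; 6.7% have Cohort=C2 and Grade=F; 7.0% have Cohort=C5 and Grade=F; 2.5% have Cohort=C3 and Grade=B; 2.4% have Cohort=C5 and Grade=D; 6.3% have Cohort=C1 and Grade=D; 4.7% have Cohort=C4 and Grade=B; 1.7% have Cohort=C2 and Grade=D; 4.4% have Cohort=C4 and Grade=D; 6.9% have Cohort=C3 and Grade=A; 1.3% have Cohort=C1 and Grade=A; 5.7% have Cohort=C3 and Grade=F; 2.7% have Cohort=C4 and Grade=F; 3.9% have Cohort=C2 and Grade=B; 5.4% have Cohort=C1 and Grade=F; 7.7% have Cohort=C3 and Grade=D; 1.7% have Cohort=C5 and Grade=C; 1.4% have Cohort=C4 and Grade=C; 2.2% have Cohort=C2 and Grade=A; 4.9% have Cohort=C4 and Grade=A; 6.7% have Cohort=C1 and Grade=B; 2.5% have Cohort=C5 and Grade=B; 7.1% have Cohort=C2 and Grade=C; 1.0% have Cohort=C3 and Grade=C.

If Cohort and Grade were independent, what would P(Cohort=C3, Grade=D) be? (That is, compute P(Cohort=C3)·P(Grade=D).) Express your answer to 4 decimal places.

P(Cohort=C3) = 0.069 + 0.025 + 0.010 + 0.077 + 0.057 = 0.238.
P(Grade=D) = 0.063 + 0.017 + 0.077 + 0.044 + 0.024 = 0.225.
Product: 0.238 × 0.225 = 0.0536.

0.0536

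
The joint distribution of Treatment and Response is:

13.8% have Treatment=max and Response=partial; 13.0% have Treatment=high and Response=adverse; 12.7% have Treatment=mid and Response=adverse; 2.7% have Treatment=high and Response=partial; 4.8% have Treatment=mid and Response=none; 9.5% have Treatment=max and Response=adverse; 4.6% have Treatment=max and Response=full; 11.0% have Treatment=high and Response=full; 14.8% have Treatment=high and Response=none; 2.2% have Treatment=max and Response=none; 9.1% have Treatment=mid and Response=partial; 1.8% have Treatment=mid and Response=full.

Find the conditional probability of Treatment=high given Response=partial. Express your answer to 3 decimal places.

P(Response=partial) = 0.091 + 0.027 + 0.138 = 0.256.
P(Treatment=high | Response=partial) = 0.027/0.256 = 0.105.

0.105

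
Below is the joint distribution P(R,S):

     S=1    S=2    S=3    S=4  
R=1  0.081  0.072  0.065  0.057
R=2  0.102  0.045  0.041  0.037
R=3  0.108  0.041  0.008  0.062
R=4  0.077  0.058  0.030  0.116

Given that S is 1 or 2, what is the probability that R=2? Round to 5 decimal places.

0.25171

P(S=1) = 0.081 + 0.102 + 0.108 + 0.077 = 0.368.
P(S=2) = 0.072 + 0.045 + 0.041 + 0.058 = 0.216.
P(S ∈ {1, 2}) = 0.368 + 0.216 = 0.584; P(R=2, S ∈ {1, 2}) = 0.102 + 0.045 = 0.147.
P(R=2 | S ∈ {1, 2}) = 0.147/0.584 = 0.25171.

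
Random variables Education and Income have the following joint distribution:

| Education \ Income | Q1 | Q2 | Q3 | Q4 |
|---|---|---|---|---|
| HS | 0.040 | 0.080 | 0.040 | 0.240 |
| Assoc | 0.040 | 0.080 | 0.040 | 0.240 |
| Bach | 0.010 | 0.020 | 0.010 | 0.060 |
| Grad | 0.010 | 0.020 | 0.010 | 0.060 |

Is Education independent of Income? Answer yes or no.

Every cell satisfies P(Education,Income) = P(Education)·P(Income). For instance P(Education=Assoc) = 0.400, P(Income=Q3) = 0.100, and 0.400×0.100 = 0.040 matches the joint entry. So Education and Income are independent.

yes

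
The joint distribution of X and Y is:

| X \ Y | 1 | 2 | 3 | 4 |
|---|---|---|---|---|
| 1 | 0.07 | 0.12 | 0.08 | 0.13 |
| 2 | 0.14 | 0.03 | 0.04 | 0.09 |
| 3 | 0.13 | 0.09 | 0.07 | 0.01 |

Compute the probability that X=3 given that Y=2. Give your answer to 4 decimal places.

P(Y=2) = 0.12 + 0.03 + 0.09 = 0.24.
P(X=3 | Y=2) = 0.09/0.24 = 0.3750.

0.3750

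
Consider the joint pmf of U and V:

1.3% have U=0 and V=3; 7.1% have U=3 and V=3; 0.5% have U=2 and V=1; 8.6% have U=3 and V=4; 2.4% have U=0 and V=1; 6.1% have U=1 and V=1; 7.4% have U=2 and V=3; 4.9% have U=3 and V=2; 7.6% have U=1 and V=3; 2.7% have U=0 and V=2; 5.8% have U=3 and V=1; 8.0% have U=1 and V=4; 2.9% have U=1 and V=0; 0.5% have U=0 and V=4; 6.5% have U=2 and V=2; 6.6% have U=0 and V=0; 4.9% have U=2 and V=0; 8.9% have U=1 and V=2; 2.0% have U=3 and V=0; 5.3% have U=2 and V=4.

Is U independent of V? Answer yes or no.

no

P(U=0) = 0.135 and P(V=0) = 0.164, so their product is 0.02214, but P(U=0, V=0) = 0.066. Since these differ, U and V are not independent.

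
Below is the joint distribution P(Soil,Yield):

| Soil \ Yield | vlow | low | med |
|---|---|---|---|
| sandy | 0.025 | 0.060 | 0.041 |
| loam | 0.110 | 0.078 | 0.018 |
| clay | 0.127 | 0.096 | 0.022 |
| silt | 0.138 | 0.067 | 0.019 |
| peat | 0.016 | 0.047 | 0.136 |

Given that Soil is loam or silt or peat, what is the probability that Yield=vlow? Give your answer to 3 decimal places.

P(Soil=loam) = 0.110 + 0.078 + 0.018 = 0.206.
P(Soil=silt) = 0.138 + 0.067 + 0.019 = 0.224.
P(Soil=peat) = 0.016 + 0.047 + 0.136 = 0.199.
P(Soil ∈ {loam, silt, peat}) = 0.206 + 0.224 + 0.199 = 0.629; P(Yield=vlow, Soil ∈ {loam, silt, peat}) = 0.110 + 0.138 + 0.016 = 0.264.
P(Yield=vlow | Soil ∈ {loam, silt, peat}) = 0.264/0.629 = 0.420.

0.420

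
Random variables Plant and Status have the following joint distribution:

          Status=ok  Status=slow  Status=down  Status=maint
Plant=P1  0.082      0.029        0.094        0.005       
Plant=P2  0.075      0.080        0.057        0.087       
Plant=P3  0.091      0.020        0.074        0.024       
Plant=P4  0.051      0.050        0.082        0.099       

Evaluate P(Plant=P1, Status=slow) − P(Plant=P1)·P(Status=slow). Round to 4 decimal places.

P(Plant=P1) = 0.082 + 0.029 + 0.094 + 0.005 = 0.210.
P(Status=slow) = 0.029 + 0.080 + 0.020 + 0.050 = 0.179.
P(Plant=P1, Status=slow) − P(Plant=P1)P(Status=slow) = 0.029 − 0.210×0.179 = -0.0086.

-0.0086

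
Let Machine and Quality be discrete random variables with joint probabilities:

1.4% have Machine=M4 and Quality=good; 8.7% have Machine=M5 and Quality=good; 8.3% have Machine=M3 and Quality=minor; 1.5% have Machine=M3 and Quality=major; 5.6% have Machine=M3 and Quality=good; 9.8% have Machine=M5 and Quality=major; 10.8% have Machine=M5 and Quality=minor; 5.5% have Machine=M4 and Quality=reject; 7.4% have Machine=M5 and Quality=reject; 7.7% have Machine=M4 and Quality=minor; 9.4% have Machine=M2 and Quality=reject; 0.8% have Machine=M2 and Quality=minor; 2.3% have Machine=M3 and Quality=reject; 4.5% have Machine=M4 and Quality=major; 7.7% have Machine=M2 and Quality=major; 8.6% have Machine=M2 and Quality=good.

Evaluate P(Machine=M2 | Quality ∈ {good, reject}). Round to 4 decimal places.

P(Quality=good) = 0.086 + 0.056 + 0.014 + 0.087 = 0.243.
P(Quality=reject) = 0.094 + 0.023 + 0.055 + 0.074 = 0.246.
P(Quality ∈ {good, reject}) = 0.243 + 0.246 = 0.489; P(Machine=M2, Quality ∈ {good, reject}) = 0.086 + 0.094 = 0.180.
P(Machine=M2 | Quality ∈ {good, reject}) = 0.180/0.489 = 0.3681.

0.3681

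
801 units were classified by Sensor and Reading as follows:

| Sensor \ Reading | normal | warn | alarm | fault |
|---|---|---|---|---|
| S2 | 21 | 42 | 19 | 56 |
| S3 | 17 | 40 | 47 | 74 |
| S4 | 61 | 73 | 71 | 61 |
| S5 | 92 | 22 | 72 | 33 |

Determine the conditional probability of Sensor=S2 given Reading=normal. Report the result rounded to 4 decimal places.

0.1099

Total with Reading=normal: 21 + 17 + 61 + 92 = 191.
P(Sensor=S2 | Reading=normal) = 21/191 = 0.1099.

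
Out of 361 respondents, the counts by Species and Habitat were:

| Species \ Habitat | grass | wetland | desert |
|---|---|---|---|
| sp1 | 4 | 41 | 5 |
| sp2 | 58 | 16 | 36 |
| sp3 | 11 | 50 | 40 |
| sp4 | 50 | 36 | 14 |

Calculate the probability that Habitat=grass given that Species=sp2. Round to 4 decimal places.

Total with Species=sp2: 58 + 16 + 36 = 110.
P(Habitat=grass | Species=sp2) = 58/110 = 0.5273.

0.5273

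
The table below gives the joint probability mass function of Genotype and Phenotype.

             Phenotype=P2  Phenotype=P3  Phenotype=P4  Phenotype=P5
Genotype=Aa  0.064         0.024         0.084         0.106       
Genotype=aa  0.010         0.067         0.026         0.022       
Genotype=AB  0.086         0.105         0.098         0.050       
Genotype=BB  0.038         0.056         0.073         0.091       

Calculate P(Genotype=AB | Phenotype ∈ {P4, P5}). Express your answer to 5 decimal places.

0.26909

P(Phenotype=P4) = 0.084 + 0.026 + 0.098 + 0.073 = 0.281.
P(Phenotype=P5) = 0.106 + 0.022 + 0.050 + 0.091 = 0.269.
P(Phenotype ∈ {P4, P5}) = 0.281 + 0.269 = 0.550; P(Genotype=AB, Phenotype ∈ {P4, P5}) = 0.098 + 0.050 = 0.148.
P(Genotype=AB | Phenotype ∈ {P4, P5}) = 0.148/0.550 = 0.26909.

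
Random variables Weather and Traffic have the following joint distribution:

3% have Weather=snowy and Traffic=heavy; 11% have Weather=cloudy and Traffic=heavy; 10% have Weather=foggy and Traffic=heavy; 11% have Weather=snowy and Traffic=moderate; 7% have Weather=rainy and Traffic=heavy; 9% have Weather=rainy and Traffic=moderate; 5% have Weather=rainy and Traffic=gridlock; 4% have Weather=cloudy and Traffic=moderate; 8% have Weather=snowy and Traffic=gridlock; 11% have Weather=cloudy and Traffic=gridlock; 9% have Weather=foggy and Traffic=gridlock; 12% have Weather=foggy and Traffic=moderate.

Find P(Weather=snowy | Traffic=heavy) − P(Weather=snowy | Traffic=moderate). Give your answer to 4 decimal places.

-0.2088

P(Traffic=heavy) = 0.11 + 0.07 + 0.03 + 0.10 = 0.31; P(Weather=snowy | Traffic=heavy) = 0.03/0.31 = 0.09677.
P(Traffic=moderate) = 0.04 + 0.09 + 0.11 + 0.12 = 0.36; P(Weather=snowy | Traffic=moderate) = 0.11/0.36 = 0.30556.
Difference = -0.2088.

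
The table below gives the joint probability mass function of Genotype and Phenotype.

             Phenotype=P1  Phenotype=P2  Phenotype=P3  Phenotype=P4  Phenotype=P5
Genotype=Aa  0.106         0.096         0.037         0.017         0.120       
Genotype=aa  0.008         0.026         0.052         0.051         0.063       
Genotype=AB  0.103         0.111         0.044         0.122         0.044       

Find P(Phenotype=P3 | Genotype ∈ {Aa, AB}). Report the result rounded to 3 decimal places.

P(Genotype=Aa) = 0.106 + 0.096 + 0.037 + 0.017 + 0.120 = 0.376.
P(Genotype=AB) = 0.103 + 0.111 + 0.044 + 0.122 + 0.044 = 0.424.
P(Genotype ∈ {Aa, AB}) = 0.376 + 0.424 = 0.800; P(Phenotype=P3, Genotype ∈ {Aa, AB}) = 0.037 + 0.044 = 0.081.
P(Phenotype=P3 | Genotype ∈ {Aa, AB}) = 0.081/0.800 = 0.101.

0.101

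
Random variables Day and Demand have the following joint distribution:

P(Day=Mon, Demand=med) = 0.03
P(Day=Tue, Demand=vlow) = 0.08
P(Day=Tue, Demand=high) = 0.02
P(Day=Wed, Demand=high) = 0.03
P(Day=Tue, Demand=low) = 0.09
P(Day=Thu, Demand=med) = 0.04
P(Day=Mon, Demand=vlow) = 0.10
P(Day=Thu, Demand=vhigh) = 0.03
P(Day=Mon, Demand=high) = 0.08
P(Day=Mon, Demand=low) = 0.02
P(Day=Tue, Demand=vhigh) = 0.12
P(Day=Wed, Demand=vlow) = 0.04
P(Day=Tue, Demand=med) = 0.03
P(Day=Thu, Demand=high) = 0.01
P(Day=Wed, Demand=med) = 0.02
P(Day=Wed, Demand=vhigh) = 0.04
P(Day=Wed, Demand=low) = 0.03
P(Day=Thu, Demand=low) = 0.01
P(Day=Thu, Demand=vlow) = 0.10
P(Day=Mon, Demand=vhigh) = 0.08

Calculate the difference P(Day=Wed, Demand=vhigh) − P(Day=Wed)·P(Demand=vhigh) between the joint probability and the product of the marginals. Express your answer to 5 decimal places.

-0.00320

P(Day=Wed) = 0.04 + 0.03 + 0.02 + 0.03 + 0.04 = 0.16.
P(Demand=vhigh) = 0.08 + 0.12 + 0.04 + 0.03 = 0.27.
P(Day=Wed, Demand=vhigh) − P(Day=Wed)P(Demand=vhigh) = 0.04 − 0.16×0.27 = -0.00320.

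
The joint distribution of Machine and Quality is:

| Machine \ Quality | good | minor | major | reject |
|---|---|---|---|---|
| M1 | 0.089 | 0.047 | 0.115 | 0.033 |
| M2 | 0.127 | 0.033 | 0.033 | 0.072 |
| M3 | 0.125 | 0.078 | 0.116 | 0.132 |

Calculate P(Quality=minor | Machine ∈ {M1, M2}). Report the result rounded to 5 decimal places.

0.14572

P(Machine=M1) = 0.089 + 0.047 + 0.115 + 0.033 = 0.284.
P(Machine=M2) = 0.127 + 0.033 + 0.033 + 0.072 = 0.265.
P(Machine ∈ {M1, M2}) = 0.284 + 0.265 = 0.549; P(Quality=minor, Machine ∈ {M1, M2}) = 0.047 + 0.033 = 0.080.
P(Quality=minor | Machine ∈ {M1, M2}) = 0.080/0.549 = 0.14572.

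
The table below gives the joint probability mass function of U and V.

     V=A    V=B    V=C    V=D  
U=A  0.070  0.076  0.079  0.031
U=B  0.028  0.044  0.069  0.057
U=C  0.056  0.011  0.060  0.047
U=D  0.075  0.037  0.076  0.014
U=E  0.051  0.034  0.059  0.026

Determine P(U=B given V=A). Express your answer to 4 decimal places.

0.1000

P(V=A) = 0.070 + 0.028 + 0.056 + 0.075 + 0.051 = 0.280.
P(U=B | V=A) = 0.028/0.280 = 0.1000.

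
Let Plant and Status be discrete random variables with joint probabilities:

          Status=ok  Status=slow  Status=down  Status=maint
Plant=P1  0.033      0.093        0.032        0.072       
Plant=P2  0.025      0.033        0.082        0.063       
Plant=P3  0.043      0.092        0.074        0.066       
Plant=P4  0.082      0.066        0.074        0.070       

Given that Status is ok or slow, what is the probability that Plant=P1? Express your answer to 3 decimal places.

0.270

P(Status=ok) = 0.033 + 0.025 + 0.043 + 0.082 = 0.183.
P(Status=slow) = 0.093 + 0.033 + 0.092 + 0.066 = 0.284.
P(Status ∈ {ok, slow}) = 0.183 + 0.284 = 0.467; P(Plant=P1, Status ∈ {ok, slow}) = 0.033 + 0.093 = 0.126.
P(Plant=P1 | Status ∈ {ok, slow}) = 0.126/0.467 = 0.270.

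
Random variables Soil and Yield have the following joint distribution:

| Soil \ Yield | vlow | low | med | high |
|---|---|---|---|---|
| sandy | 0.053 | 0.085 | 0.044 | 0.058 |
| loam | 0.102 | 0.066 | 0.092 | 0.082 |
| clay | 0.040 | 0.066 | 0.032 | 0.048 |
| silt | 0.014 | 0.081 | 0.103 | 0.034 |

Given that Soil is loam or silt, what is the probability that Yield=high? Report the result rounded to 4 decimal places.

0.2021

P(Soil=loam) = 0.102 + 0.066 + 0.092 + 0.082 = 0.342.
P(Soil=silt) = 0.014 + 0.081 + 0.103 + 0.034 = 0.232.
P(Soil ∈ {loam, silt}) = 0.342 + 0.232 = 0.574; P(Yield=high, Soil ∈ {loam, silt}) = 0.082 + 0.034 = 0.116.
P(Yield=high | Soil ∈ {loam, silt}) = 0.116/0.574 = 0.2021.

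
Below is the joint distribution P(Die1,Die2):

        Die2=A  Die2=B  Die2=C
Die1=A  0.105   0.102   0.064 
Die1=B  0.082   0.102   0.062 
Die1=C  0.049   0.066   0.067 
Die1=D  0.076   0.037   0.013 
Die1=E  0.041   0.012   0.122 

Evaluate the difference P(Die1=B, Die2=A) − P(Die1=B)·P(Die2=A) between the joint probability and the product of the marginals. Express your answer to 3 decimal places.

-0.005

P(Die1=B) = 0.082 + 0.102 + 0.062 = 0.246.
P(Die2=A) = 0.105 + 0.082 + 0.049 + 0.076 + 0.041 = 0.353.
P(Die1=B, Die2=A) − P(Die1=B)P(Die2=A) = 0.082 − 0.246×0.353 = -0.005.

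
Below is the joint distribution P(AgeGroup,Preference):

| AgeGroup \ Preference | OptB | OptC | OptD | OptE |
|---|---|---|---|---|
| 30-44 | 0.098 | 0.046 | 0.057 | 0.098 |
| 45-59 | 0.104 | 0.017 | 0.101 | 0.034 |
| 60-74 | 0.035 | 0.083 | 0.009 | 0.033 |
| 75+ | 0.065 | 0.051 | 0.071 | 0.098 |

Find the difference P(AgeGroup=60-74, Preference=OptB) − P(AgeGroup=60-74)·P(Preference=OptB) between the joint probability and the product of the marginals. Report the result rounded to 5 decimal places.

-0.01332

P(AgeGroup=60-74) = 0.035 + 0.083 + 0.009 + 0.033 = 0.160.
P(Preference=OptB) = 0.098 + 0.104 + 0.035 + 0.065 = 0.302.
P(AgeGroup=60-74, Preference=OptB) − P(AgeGroup=60-74)P(Preference=OptB) = 0.035 − 0.160×0.302 = -0.01332.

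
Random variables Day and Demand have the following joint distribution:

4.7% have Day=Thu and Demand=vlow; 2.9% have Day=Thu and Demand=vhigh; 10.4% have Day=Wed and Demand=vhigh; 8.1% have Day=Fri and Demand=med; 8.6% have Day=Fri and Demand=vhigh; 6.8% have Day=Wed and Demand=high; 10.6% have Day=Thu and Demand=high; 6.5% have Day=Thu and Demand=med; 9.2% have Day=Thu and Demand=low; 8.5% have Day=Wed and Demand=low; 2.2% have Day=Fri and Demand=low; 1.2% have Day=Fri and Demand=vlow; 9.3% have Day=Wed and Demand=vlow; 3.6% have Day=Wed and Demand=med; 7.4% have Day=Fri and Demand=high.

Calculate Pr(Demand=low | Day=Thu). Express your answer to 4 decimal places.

0.2714

P(Day=Thu) = 0.047 + 0.092 + 0.065 + 0.106 + 0.029 = 0.339.
P(Demand=low | Day=Thu) = 0.092/0.339 = 0.2714.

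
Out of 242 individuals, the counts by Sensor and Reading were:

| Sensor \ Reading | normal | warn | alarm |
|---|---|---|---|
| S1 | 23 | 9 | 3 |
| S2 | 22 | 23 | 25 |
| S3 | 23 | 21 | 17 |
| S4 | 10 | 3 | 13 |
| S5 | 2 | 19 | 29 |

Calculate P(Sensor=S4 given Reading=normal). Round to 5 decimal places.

0.12500

Total with Reading=normal: 23 + 22 + 23 + 10 + 2 = 80.
P(Sensor=S4 | Reading=normal) = 10/80 = 0.12500.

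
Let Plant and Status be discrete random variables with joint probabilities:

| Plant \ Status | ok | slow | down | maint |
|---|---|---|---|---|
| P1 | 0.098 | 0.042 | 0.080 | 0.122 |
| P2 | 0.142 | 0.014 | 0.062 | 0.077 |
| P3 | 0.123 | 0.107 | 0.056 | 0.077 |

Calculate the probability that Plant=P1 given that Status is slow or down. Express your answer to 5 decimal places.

P(Status=slow) = 0.042 + 0.014 + 0.107 = 0.163.
P(Status=down) = 0.080 + 0.062 + 0.056 = 0.198.
P(Status ∈ {slow, down}) = 0.163 + 0.198 = 0.361; P(Plant=P1, Status ∈ {slow, down}) = 0.042 + 0.080 = 0.122.
P(Plant=P1 | Status ∈ {slow, down}) = 0.122/0.361 = 0.33795.

0.33795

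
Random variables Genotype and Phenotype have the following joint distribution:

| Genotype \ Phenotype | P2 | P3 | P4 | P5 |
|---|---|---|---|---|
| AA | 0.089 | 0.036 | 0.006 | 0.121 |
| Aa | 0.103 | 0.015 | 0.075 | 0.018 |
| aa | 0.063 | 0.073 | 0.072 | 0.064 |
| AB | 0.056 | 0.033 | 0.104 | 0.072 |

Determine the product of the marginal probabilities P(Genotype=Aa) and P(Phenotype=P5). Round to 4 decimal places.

0.0580

P(Genotype=Aa) = 0.103 + 0.015 + 0.075 + 0.018 = 0.211.
P(Phenotype=P5) = 0.121 + 0.018 + 0.064 + 0.072 = 0.275.
Product: 0.211 × 0.275 = 0.0580.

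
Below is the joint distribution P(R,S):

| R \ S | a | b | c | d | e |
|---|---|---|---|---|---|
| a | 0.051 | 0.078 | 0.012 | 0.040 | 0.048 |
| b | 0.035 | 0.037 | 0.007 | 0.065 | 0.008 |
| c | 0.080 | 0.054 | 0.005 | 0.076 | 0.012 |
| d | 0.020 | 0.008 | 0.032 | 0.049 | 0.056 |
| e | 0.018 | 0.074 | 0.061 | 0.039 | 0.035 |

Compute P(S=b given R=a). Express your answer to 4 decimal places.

0.3406

P(R=a) = 0.051 + 0.078 + 0.012 + 0.040 + 0.048 = 0.229.
P(S=b | R=a) = 0.078/0.229 = 0.3406.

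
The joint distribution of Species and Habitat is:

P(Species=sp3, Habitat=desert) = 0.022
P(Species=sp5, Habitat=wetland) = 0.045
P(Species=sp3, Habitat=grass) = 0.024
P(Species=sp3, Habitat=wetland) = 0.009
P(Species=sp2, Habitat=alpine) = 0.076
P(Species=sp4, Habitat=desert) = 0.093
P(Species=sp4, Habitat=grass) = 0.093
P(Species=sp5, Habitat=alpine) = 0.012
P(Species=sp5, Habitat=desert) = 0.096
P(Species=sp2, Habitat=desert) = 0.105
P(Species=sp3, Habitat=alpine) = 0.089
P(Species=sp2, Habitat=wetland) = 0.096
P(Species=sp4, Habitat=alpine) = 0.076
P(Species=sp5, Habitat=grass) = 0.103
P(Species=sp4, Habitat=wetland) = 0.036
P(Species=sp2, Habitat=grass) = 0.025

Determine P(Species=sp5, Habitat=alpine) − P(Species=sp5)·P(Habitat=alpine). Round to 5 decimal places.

P(Species=sp5) = 0.103 + 0.045 + 0.096 + 0.012 = 0.256.
P(Habitat=alpine) = 0.076 + 0.089 + 0.076 + 0.012 = 0.253.
P(Species=sp5, Habitat=alpine) − P(Species=sp5)P(Habitat=alpine) = 0.012 − 0.256×0.253 = -0.05277.

-0.05277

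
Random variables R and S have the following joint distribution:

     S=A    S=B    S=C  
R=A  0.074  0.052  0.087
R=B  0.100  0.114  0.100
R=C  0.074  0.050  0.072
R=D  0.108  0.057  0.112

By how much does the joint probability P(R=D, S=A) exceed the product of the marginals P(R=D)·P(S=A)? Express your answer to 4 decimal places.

0.0094

P(R=D) = 0.108 + 0.057 + 0.112 = 0.277.
P(S=A) = 0.074 + 0.100 + 0.074 + 0.108 = 0.356.
P(R=D, S=A) − P(R=D)P(S=A) = 0.108 − 0.277×0.356 = 0.0094.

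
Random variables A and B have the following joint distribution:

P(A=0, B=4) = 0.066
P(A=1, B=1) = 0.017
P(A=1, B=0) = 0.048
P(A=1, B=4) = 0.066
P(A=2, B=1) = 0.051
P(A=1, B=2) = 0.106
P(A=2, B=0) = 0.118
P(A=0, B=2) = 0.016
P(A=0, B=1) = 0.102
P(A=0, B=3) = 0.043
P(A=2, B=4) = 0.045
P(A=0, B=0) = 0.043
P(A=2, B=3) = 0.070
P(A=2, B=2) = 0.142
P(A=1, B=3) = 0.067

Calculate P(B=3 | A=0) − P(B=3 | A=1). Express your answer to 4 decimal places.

P(A=0) = 0.043 + 0.102 + 0.016 + 0.043 + 0.066 = 0.270; P(B=3 | A=0) = 0.043/0.270 = 0.15926.
P(A=1) = 0.048 + 0.017 + 0.106 + 0.067 + 0.066 = 0.304; P(B=3 | A=1) = 0.067/0.304 = 0.22039.
Difference = -0.0611.

-0.0611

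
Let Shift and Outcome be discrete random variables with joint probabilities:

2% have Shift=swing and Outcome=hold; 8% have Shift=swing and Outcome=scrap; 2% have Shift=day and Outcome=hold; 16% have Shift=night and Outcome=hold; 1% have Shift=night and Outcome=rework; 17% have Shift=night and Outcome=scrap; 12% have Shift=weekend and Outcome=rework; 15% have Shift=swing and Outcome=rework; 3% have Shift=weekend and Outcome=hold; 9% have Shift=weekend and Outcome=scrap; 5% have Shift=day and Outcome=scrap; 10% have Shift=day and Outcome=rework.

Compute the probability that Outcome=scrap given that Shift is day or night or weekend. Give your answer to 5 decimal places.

P(Shift=day) = 0.10 + 0.05 + 0.02 = 0.17.
P(Shift=night) = 0.01 + 0.17 + 0.16 = 0.34.
P(Shift=weekend) = 0.12 + 0.09 + 0.03 = 0.24.
P(Shift ∈ {day, night, weekend}) = 0.17 + 0.34 + 0.24 = 0.75; P(Outcome=scrap, Shift ∈ {day, night, weekend}) = 0.05 + 0.17 + 0.09 = 0.31.
P(Outcome=scrap | Shift ∈ {day, night, weekend}) = 0.31/0.75 = 0.41333.

0.41333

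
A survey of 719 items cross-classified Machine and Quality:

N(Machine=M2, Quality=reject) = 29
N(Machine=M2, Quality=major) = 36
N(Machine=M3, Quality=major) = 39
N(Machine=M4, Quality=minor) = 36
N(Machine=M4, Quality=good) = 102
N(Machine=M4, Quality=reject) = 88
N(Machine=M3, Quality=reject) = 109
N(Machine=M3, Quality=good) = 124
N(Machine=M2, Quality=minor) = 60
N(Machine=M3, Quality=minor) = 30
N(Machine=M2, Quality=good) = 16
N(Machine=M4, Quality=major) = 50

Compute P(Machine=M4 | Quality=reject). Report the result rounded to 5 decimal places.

0.38938

Total with Quality=reject: 29 + 109 + 88 = 226.
P(Machine=M4 | Quality=reject) = 88/226 = 0.38938.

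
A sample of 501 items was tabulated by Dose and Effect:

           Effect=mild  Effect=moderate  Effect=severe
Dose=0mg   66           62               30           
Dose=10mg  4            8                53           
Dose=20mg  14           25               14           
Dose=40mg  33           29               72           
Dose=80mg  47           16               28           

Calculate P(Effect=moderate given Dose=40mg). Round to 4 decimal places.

Total with Dose=40mg: 33 + 29 + 72 = 134.
P(Effect=moderate | Dose=40mg) = 29/134 = 0.2164.

0.2164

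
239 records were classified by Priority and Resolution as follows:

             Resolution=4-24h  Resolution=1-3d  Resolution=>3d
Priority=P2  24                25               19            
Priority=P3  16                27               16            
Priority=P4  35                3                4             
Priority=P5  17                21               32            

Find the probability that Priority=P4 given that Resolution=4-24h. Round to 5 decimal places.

0.38043

Total with Resolution=4-24h: 24 + 16 + 35 + 17 = 92.
P(Priority=P4 | Resolution=4-24h) = 35/92 = 0.38043.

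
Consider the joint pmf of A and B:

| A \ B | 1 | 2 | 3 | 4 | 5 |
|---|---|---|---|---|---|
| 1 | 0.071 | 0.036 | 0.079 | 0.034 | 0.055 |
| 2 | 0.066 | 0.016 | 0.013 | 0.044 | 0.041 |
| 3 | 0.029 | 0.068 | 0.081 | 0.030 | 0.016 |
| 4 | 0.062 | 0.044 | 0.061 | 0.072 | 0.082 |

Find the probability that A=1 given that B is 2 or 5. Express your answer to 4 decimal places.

P(B=2) = 0.036 + 0.016 + 0.068 + 0.044 = 0.164.
P(B=5) = 0.055 + 0.041 + 0.016 + 0.082 = 0.194.
P(B ∈ {2, 5}) = 0.164 + 0.194 = 0.358; P(A=1, B ∈ {2, 5}) = 0.036 + 0.055 = 0.091.
P(A=1 | B ∈ {2, 5}) = 0.091/0.358 = 0.2542.

0.2542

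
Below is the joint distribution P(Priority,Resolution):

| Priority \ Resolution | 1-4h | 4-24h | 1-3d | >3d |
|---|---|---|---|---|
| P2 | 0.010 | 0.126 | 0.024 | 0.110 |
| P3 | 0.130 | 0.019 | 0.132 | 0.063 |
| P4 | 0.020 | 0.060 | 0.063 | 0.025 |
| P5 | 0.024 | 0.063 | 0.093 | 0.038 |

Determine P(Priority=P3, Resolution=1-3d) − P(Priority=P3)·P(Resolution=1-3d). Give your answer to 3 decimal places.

P(Priority=P3) = 0.130 + 0.019 + 0.132 + 0.063 = 0.344.
P(Resolution=1-3d) = 0.024 + 0.132 + 0.063 + 0.093 = 0.312.
P(Priority=P3, Resolution=1-3d) − P(Priority=P3)P(Resolution=1-3d) = 0.132 − 0.344×0.312 = 0.025.

0.025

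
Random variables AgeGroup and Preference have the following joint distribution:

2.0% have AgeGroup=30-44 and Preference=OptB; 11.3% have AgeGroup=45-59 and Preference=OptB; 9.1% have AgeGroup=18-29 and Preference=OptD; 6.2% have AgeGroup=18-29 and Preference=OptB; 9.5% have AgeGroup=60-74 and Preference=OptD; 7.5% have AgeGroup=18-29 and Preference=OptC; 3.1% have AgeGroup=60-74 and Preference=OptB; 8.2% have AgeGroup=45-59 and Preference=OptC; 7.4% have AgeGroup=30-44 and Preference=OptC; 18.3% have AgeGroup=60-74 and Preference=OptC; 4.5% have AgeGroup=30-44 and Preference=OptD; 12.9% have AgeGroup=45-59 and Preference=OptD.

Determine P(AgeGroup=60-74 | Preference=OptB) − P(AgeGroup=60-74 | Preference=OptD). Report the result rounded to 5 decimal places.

P(Preference=OptB) = 0.062 + 0.020 + 0.113 + 0.031 = 0.226; P(AgeGroup=60-74 | Preference=OptB) = 0.031/0.226 = 0.137168.
P(Preference=OptD) = 0.091 + 0.045 + 0.129 + 0.095 = 0.360; P(AgeGroup=60-74 | Preference=OptD) = 0.095/0.360 = 0.263889.
Difference = -0.12672.

-0.12672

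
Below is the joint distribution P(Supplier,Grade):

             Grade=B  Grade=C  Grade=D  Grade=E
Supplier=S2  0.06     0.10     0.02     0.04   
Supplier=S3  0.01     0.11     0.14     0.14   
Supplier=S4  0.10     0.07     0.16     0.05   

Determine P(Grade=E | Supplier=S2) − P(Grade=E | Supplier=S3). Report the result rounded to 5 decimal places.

P(Supplier=S2) = 0.06 + 0.10 + 0.02 + 0.04 = 0.22; P(Grade=E | Supplier=S2) = 0.04/0.22 = 0.181818.
P(Supplier=S3) = 0.01 + 0.11 + 0.14 + 0.14 = 0.40; P(Grade=E | Supplier=S3) = 0.14/0.40 = 0.350000.
Difference = -0.16818.

-0.16818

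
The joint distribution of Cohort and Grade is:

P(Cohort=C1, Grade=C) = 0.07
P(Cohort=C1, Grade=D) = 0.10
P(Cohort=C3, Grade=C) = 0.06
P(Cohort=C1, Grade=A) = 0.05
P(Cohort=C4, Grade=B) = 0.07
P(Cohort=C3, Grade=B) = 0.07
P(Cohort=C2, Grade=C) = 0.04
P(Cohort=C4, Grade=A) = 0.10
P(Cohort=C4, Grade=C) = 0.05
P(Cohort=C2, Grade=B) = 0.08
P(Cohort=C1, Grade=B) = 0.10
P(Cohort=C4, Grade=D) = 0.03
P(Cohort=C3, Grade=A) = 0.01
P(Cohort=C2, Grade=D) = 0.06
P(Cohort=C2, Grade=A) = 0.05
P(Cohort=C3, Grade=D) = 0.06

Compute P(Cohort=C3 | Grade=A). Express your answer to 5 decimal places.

P(Grade=A) = 0.05 + 0.05 + 0.01 + 0.10 = 0.21.
P(Cohort=C3 | Grade=A) = 0.01/0.21 = 0.04762.

0.04762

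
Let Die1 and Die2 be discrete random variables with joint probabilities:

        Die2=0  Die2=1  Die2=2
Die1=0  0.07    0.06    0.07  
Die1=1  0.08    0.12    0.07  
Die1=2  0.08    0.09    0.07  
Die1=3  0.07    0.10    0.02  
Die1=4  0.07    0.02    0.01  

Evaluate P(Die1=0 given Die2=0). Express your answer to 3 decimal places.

0.189

P(Die2=0) = 0.07 + 0.08 + 0.08 + 0.07 + 0.07 = 0.37.
P(Die1=0 | Die2=0) = 0.07/0.37 = 0.189.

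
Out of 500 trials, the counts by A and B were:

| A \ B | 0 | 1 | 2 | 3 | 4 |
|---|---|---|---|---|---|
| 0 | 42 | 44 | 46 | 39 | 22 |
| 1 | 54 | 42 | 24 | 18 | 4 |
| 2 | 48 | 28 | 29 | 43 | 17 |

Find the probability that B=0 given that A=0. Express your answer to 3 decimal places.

Total with A=0: 42 + 44 + 46 + 39 + 22 = 193.
P(B=0 | A=0) = 42/193 = 0.218.

0.218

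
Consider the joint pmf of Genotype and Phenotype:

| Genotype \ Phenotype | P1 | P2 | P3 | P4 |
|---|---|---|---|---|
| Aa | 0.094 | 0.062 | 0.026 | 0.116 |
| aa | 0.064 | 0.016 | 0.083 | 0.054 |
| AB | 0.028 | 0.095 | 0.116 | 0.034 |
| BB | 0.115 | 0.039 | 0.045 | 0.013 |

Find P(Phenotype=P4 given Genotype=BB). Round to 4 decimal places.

0.0613

P(Genotype=BB) = 0.115 + 0.039 + 0.045 + 0.013 = 0.212.
P(Phenotype=P4 | Genotype=BB) = 0.013/0.212 = 0.0613.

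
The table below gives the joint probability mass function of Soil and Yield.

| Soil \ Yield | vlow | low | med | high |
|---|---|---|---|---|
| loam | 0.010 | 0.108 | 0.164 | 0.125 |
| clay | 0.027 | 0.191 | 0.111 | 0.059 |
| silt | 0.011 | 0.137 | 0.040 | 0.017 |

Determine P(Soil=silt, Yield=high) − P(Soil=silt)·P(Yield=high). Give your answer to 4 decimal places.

-0.0242

P(Soil=silt) = 0.011 + 0.137 + 0.040 + 0.017 = 0.205.
P(Yield=high) = 0.125 + 0.059 + 0.017 = 0.201.
P(Soil=silt, Yield=high) − P(Soil=silt)P(Yield=high) = 0.017 − 0.205×0.201 = -0.0242.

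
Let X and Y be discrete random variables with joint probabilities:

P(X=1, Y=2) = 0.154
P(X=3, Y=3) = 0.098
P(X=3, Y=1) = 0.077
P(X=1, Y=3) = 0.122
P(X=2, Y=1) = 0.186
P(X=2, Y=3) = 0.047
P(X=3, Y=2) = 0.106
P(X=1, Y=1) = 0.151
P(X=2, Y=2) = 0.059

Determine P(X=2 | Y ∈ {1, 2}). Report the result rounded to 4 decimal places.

P(Y=1) = 0.151 + 0.186 + 0.077 = 0.414.
P(Y=2) = 0.154 + 0.059 + 0.106 = 0.319.
P(Y ∈ {1, 2}) = 0.414 + 0.319 = 0.733; P(X=2, Y ∈ {1, 2}) = 0.186 + 0.059 = 0.245.
P(X=2 | Y ∈ {1, 2}) = 0.245/0.733 = 0.3342.

0.3342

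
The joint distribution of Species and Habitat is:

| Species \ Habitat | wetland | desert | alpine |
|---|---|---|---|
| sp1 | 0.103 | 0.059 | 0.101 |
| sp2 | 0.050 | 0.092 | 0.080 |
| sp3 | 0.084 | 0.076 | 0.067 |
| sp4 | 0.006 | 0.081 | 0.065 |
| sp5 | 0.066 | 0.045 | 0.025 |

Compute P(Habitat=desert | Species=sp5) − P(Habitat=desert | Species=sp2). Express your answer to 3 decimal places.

-0.084

P(Species=sp5) = 0.066 + 0.045 + 0.025 = 0.136; P(Habitat=desert | Species=sp5) = 0.045/0.136 = 0.3309.
P(Species=sp2) = 0.050 + 0.092 + 0.080 = 0.222; P(Habitat=desert | Species=sp2) = 0.092/0.222 = 0.4144.
Difference = -0.084.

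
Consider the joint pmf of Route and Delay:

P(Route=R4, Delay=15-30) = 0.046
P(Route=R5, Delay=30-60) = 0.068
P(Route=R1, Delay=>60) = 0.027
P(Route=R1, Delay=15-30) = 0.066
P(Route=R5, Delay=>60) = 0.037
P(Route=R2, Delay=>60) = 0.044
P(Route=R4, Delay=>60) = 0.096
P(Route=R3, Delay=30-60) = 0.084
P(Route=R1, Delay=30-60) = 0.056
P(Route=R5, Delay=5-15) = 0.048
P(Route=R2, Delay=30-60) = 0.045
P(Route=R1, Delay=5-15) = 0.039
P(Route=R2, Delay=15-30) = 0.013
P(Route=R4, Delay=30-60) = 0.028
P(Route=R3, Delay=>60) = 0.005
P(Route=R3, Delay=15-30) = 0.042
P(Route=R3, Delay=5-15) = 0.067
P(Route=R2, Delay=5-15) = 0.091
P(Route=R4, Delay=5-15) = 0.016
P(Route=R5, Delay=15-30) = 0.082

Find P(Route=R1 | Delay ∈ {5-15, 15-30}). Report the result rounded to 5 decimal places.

0.20588

P(Delay=5-15) = 0.039 + 0.091 + 0.067 + 0.016 + 0.048 = 0.261.
P(Delay=15-30) = 0.066 + 0.013 + 0.042 + 0.046 + 0.082 = 0.249.
P(Delay ∈ {5-15, 15-30}) = 0.261 + 0.249 = 0.510; P(Route=R1, Delay ∈ {5-15, 15-30}) = 0.039 + 0.066 = 0.105.
P(Route=R1 | Delay ∈ {5-15, 15-30}) = 0.105/0.510 = 0.20588.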